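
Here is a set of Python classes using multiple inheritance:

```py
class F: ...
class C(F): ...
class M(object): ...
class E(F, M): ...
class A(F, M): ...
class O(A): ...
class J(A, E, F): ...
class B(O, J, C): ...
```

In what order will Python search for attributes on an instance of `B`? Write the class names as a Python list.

[B, O, J, A, E, C, F, M, object]

L[B] = B + merge(L[O], L[J], L[C], [O J C])
  take O:  [O A F M object] + [J A E F M object] + [C F object] + [O J C]
  take J:  [A F M object] + [J A E F M object] + [C F object] + [J C]
  take A:  [A F M object] + [A E F M object] + [C F object] + [C]
  take E:  [F M object] + [E F M object] + [C F object] + [C]
  take C:  [F M object] + [F M object] + [C F object] + [C]
  take F:  [F M object] + [F M object] + [F object]
  take M:  [M object] + [M object] + [object]
  take object:  [object] + [object] + [object]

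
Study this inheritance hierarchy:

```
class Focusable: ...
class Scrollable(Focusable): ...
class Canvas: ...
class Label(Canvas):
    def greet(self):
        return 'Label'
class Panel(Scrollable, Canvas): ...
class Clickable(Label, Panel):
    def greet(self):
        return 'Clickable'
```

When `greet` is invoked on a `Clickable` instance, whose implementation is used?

Clickable

L[Clickable] = Clickable + merge(L[Label], L[Panel], [Label Panel])
  take Label:  [Label Canvas object] + [Panel Scrollable Focusable Canvas object] + [Label Panel]
  take Panel:  [Canvas object] + [Panel Scrollable Focusable Canvas object] + [Panel]
  take Scrollable:  [Canvas object] + [Scrollable Focusable Canvas object]
  take Focusable:  [Canvas object] + [Focusable Canvas object]
  take Canvas:  [Canvas object] + [Canvas object]
  take object:  [object] + [object]
MRO: Clickable Label Panel Scrollable Focusable Canvas object
greet is defined in: Clickable, Label. First along the MRO is Clickable.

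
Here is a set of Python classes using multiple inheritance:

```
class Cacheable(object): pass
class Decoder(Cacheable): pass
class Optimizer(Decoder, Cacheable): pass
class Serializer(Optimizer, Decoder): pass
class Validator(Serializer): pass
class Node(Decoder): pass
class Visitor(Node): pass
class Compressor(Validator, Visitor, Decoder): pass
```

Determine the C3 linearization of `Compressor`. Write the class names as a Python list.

[Compressor, Validator, Serializer, Optimizer, Visitor, Node, Decoder, Cacheable, object]

L[Compressor] = Compressor + merge(L[Validator], L[Visitor], L[Decoder], [Validator Visitor Decoder])
  take Validator:  [Validator Serializer Optimizer Decoder Cacheable object] + [Visitor Node Decoder Cacheable object] + [Decoder Cacheable object] + [Validator Visitor Decoder]
  take Serializer:  [Serializer Optimizer Decoder Cacheable object] + [Visitor Node Decoder Cacheable object] + [Decoder Cacheable object] + [Visitor Decoder]
  take Optimizer:  [Optimizer Decoder Cacheable object] + [Visitor Node Decoder Cacheable object] + [Decoder Cacheable object] + [Visitor Decoder]
  take Visitor:  [Decoder Cacheable object] + [Visitor Node Decoder Cacheable object] + [Decoder Cacheable object] + [Visitor Decoder]
  take Node:  [Decoder Cacheable object] + [Node Decoder Cacheable object] + [Decoder Cacheable object] + [Decoder]
  take Decoder:  [Decoder Cacheable object] + [Decoder Cacheable object] + [Decoder Cacheable object] + [Decoder]
  take Cacheable:  [Cacheable object] + [Cacheable object] + [Cacheable object]
  take object:  [object] + [object] + [object]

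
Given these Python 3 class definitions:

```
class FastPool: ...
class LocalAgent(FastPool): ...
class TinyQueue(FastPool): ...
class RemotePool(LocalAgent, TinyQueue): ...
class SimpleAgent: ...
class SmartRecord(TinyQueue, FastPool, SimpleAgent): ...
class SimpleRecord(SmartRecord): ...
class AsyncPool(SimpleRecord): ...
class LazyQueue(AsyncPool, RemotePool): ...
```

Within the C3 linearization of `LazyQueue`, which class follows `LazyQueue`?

AsyncPool

L[LazyQueue] = LazyQueue + merge(L[AsyncPool], L[RemotePool], [AsyncPool RemotePool])
  take AsyncPool:  [AsyncPool SimpleRecord SmartRecord TinyQueue FastPool SimpleAgent object] + [RemotePool LocalAgent TinyQueue FastPool object] + [AsyncPool RemotePool]
  take SimpleRecord:  [SimpleRecord SmartRecord TinyQueue FastPool SimpleAgent object] + [RemotePool LocalAgent TinyQueue FastPool object] + [RemotePool]
  take SmartRecord:  [SmartRecord TinyQueue FastPool SimpleAgent object] + [RemotePool LocalAgent TinyQueue FastPool object] + [RemotePool]
  take RemotePool:  [TinyQueue FastPool SimpleAgent object] + [RemotePool LocalAgent TinyQueue FastPool object] + [RemotePool]
  take LocalAgent:  [TinyQueue FastPool SimpleAgent object] + [LocalAgent TinyQueue FastPool object]
  take TinyQueue:  [TinyQueue FastPool SimpleAgent object] + [TinyQueue FastPool object]
  take FastPool:  [FastPool SimpleAgent object] + [FastPool object]
  take SimpleAgent:  [SimpleAgent object] + [object]
  take object:  [object] + [object]
MRO: LazyQueue AsyncPool SimpleRecord SmartRecord RemotePool LocalAgent TinyQueue FastPool SimpleAgent object
LazyQueue is at position 0; next is AsyncPool.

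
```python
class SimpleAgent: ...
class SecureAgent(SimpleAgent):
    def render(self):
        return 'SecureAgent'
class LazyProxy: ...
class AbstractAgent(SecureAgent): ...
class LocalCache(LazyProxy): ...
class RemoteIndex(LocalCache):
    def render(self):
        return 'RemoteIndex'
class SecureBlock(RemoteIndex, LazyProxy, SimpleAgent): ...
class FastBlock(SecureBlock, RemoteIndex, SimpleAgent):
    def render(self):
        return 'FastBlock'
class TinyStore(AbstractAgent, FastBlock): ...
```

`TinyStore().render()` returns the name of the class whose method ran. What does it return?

SecureAgent

L[TinyStore] = TinyStore + merge(L[AbstractAgent], L[FastBlock], [AbstractAgent FastBlock])
  take AbstractAgent:  [AbstractAgent SecureAgent SimpleAgent object] + [FastBlock SecureBlock RemoteIndex LocalCache LazyProxy SimpleAgent object] + [AbstractAgent FastBlock]
  take SecureAgent:  [SecureAgent SimpleAgent object] + [FastBlock SecureBlock RemoteIndex LocalCache LazyProxy SimpleAgent object] + [FastBlock]
  take FastBlock:  [SimpleAgent object] + [FastBlock SecureBlock RemoteIndex LocalCache LazyProxy SimpleAgent object] + [FastBlock]
  take SecureBlock:  [SimpleAgent object] + [SecureBlock RemoteIndex LocalCache LazyProxy SimpleAgent object]
  take RemoteIndex:  [SimpleAgent object] + [RemoteIndex LocalCache LazyProxy SimpleAgent object]
  take LocalCache:  [SimpleAgent object] + [LocalCache LazyProxy SimpleAgent object]
  take LazyProxy:  [SimpleAgent object] + [LazyProxy SimpleAgent object]
  take SimpleAgent:  [SimpleAgent object] + [SimpleAgent object]
  take object:  [object] + [object]
MRO: TinyStore AbstractAgent SecureAgent FastBlock SecureBlock RemoteIndex LocalCache LazyProxy SimpleAgent object
render is defined in: FastBlock, RemoteIndex, SecureAgent. First along the MRO is SecureAgent.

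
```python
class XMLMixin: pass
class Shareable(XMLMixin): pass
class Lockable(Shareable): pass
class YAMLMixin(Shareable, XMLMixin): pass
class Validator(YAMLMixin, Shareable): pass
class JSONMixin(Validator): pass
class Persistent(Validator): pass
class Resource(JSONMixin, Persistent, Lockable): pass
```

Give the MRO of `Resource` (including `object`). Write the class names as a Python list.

L[Resource] = Resource + merge(L[JSONMixin], L[Persistent], L[Lockable], [JSONMixin Persistent Lockable])
  take JSONMixin:  [JSONMixin Validator YAMLMixin Shareable XMLMixin object] + [Persistent Validator YAMLMixin Shareable XMLMixin object] + [Lockable Shareable XMLMixin object] + [JSONMixin Persistent Lockable]
  take Persistent:  [Validator YAMLMixin Shareable XMLMixin object] + [Persistent Validator YAMLMixin Shareable XMLMixin object] + [Lockable Shareable XMLMixin object] + [Persistent Lockable]
  take Validator:  [Validator YAMLMixin Shareable XMLMixin object] + [Validator YAMLMixin Shareable XMLMixin object] + [Lockable Shareable XMLMixin object] + [Lockable]
  take YAMLMixin:  [YAMLMixin Shareable XMLMixin object] + [YAMLMixin Shareable XMLMixin object] + [Lockable Shareable XMLMixin object] + [Lockable]
  take Lockable:  [Shareable XMLMixin object] + [Shareable XMLMixin object] + [Lockable Shareable XMLMixin object] + [Lockable]
  take Shareable:  [Shareable XMLMixin object] + [Shareable XMLMixin object] + [Shareable XMLMixin object]
  take XMLMixin:  [XMLMixin object] + [XMLMixin object] + [XMLMixin object]
  take object:  [object] + [object] + [object]

[Resource, JSONMixin, Persistent, Validator, YAMLMixin, Lockable, Shareable, XMLMixin, object]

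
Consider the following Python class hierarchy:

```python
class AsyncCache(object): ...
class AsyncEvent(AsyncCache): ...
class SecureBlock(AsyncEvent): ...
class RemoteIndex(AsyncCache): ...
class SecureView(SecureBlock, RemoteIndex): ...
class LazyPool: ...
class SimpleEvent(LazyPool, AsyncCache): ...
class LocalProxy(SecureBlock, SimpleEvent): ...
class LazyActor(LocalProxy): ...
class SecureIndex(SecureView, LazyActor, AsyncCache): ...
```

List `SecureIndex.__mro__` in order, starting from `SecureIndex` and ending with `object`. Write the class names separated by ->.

SecureIndex -> SecureView -> LazyActor -> LocalProxy -> SecureBlock -> AsyncEvent -> RemoteIndex -> SimpleEvent -> LazyPool -> AsyncCache -> object

L[SecureIndex] = SecureIndex + merge(L[SecureView], L[LazyActor], L[AsyncCache], [SecureView LazyActor AsyncCache])
  take SecureView:  [SecureView SecureBlock AsyncEvent RemoteIndex AsyncCache object] + [LazyActor LocalProxy SecureBlock AsyncEvent SimpleEvent LazyPool AsyncCache object] + [AsyncCache object] + [SecureView LazyActor AsyncCache]
  take LazyActor:  [SecureBlock AsyncEvent RemoteIndex AsyncCache object] + [LazyActor LocalProxy SecureBlock AsyncEvent SimpleEvent LazyPool AsyncCache object] + [AsyncCache object] + [LazyActor AsyncCache]
  take LocalProxy:  [SecureBlock AsyncEvent RemoteIndex AsyncCache object] + [LocalProxy SecureBlock AsyncEvent SimpleEvent LazyPool AsyncCache object] + [AsyncCache object] + [AsyncCache]
  take SecureBlock:  [SecureBlock AsyncEvent RemoteIndex AsyncCache object] + [SecureBlock AsyncEvent SimpleEvent LazyPool AsyncCache object] + [AsyncCache object] + [AsyncCache]
  take AsyncEvent:  [AsyncEvent RemoteIndex AsyncCache object] + [AsyncEvent SimpleEvent LazyPool AsyncCache object] + [AsyncCache object] + [AsyncCache]
  take RemoteIndex:  [RemoteIndex AsyncCache object] + [SimpleEvent LazyPool AsyncCache object] + [AsyncCache object] + [AsyncCache]
  take SimpleEvent:  [AsyncCache object] + [SimpleEvent LazyPool AsyncCache object] + [AsyncCache object] + [AsyncCache]
  take LazyPool:  [AsyncCache object] + [LazyPool AsyncCache object] + [AsyncCache object] + [AsyncCache]
  take AsyncCache:  [AsyncCache object] + [AsyncCache object] + [AsyncCache object] + [AsyncCache]
  take object:  [object] + [object] + [object]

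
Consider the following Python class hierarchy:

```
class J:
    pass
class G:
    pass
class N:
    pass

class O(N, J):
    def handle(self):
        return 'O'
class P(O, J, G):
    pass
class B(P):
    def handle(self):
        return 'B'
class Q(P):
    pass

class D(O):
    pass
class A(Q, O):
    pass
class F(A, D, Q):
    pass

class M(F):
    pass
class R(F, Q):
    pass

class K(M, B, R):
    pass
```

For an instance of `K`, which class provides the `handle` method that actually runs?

L[K] = K + merge(L[M], L[B], L[R], [M B R])
  take M:  [M F A D Q P O N J G object] + [B P O N J G object] + [R F A D Q P O N J G object] + [M B R]
  take B:  [F A D Q P O N J G object] + [B P O N J G object] + [R F A D Q P O N J G object] + [B R]
  take R:  [F A D Q P O N J G object] + [P O N J G object] + [R F A D Q P O N J G object] + [R]
  take F:  [F A D Q P O N J G object] + [P O N J G object] + [F A D Q P O N J G object]
  take A:  [A D Q P O N J G object] + [P O N J G object] + [A D Q P O N J G object]
  take D:  [D Q P O N J G object] + [P O N J G object] + [D Q P O N J G object]
  take Q:  [Q P O N J G object] + [P O N J G object] + [Q P O N J G object]
  take P:  [P O N J G object] + [P O N J G object] + [P O N J G object]
  take O:  [O N J G object] + [O N J G object] + [O N J G object]
  take N:  [N J G object] + [N J G object] + [N J G object]
  take J:  [J G object] + [J G object] + [J G object]
  take G:  [G object] + [G object] + [G object]
  take object:  [object] + [object] + [object]
MRO: K M B R F A D Q P O N J G object
handle is defined in: B, O. First along the MRO is B.

B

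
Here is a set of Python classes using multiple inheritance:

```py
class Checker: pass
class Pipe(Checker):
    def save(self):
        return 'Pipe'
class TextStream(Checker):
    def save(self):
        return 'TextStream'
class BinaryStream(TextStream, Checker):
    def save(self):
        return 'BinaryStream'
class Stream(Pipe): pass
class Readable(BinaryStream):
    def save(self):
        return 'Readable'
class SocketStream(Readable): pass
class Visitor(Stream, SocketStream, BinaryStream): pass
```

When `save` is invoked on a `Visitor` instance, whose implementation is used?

L[Visitor] = Visitor + merge(L[Stream], L[SocketStream], L[BinaryStream], [Stream SocketStream BinaryStream])
  take Stream:  [Stream Pipe Checker object] + [SocketStream Readable BinaryStream TextStream Checker object] + [BinaryStream TextStream Checker object] + [Stream SocketStream BinaryStream]
  take Pipe:  [Pipe Checker object] + [SocketStream Readable BinaryStream TextStream Checker object] + [BinaryStream TextStream Checker object] + [SocketStream BinaryStream]
  take SocketStream:  [Checker object] + [SocketStream Readable BinaryStream TextStream Checker object] + [BinaryStream TextStream Checker object] + [SocketStream BinaryStream]
  take Readable:  [Checker object] + [Readable BinaryStream TextStream Checker object] + [BinaryStream TextStream Checker object] + [BinaryStream]
  take BinaryStream:  [Checker object] + [BinaryStream TextStream Checker object] + [BinaryStream TextStream Checker object] + [BinaryStream]
  take TextStream:  [Checker object] + [TextStream Checker object] + [TextStream Checker object]
  take Checker:  [Checker object] + [Checker object] + [Checker object]
  take object:  [object] + [object] + [object]
MRO: Visitor Stream Pipe SocketStream Readable BinaryStream TextStream Checker object
save is defined in: BinaryStream, Pipe, Readable, TextStream. First along the MRO is Pipe.

Pipe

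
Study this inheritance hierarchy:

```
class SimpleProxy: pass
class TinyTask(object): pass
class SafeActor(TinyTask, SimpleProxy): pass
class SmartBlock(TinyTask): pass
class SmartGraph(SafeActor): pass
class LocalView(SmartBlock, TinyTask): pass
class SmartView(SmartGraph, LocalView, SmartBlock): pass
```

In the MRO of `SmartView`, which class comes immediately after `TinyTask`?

L[SmartView] = SmartView + merge(L[SmartGraph], L[LocalView], L[SmartBlock], [SmartGraph LocalView SmartBlock])
  take SmartGraph:  [SmartGraph SafeActor TinyTask SimpleProxy object] + [LocalView SmartBlock TinyTask object] + [SmartBlock TinyTask object] + [SmartGraph LocalView SmartBlock]
  take SafeActor:  [SafeActor TinyTask SimpleProxy object] + [LocalView SmartBlock TinyTask object] + [SmartBlock TinyTask object] + [LocalView SmartBlock]
  take LocalView:  [TinyTask SimpleProxy object] + [LocalView SmartBlock TinyTask object] + [SmartBlock TinyTask object] + [LocalView SmartBlock]
  take SmartBlock:  [TinyTask SimpleProxy object] + [SmartBlock TinyTask object] + [SmartBlock TinyTask object] + [SmartBlock]
  take TinyTask:  [TinyTask SimpleProxy object] + [TinyTask object] + [TinyTask object]
  take SimpleProxy:  [SimpleProxy object] + [object] + [object]
  take object:  [object] + [object] + [object]
MRO: SmartView SmartGraph SafeActor LocalView SmartBlock TinyTask SimpleProxy object
TinyTask is at position 5; next is SimpleProxy.

SimpleProxy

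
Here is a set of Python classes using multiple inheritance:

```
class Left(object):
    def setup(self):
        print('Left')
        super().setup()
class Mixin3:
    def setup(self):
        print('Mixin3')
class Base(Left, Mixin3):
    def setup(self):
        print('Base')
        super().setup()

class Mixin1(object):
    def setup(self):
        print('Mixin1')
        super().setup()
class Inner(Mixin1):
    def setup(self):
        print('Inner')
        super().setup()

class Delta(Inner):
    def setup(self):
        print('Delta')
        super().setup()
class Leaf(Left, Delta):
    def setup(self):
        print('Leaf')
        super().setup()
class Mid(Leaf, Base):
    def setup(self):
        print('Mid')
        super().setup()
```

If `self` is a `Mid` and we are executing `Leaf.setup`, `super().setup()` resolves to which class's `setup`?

L[Mid] = Mid + merge(L[Leaf], L[Base], [Leaf Base])
  take Leaf:  [Leaf Left Delta Inner Mixin1 object] + [Base Left Mixin3 object] + [Leaf Base]
  take Base:  [Left Delta Inner Mixin1 object] + [Base Left Mixin3 object] + [Base]
  take Left:  [Left Delta Inner Mixin1 object] + [Left Mixin3 object]
  take Delta:  [Delta Inner Mixin1 object] + [Mixin3 object]
  take Inner:  [Inner Mixin1 object] + [Mixin3 object]
  take Mixin1:  [Mixin1 object] + [Mixin3 object]
  take Mixin3:  [object] + [Mixin3 object]
  take object:  [object] + [object]
MRO: Mid Leaf Base Left Delta Inner Mixin1 Mixin3 object
super() in Leaf.setup on a Mid instance goes to the class after Leaf in Mid's MRO: Base.

Base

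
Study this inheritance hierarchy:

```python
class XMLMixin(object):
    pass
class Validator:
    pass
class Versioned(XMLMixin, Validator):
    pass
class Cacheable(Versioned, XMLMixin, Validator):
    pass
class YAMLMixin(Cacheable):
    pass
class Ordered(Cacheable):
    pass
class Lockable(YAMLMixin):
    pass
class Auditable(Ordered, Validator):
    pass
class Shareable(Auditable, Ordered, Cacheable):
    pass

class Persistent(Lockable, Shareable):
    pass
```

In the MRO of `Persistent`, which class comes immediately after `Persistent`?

Lockable

L[Persistent] = Persistent + merge(L[Lockable], L[Shareable], [Lockable Shareable])
  take Lockable:  [Lockable YAMLMixin Cacheable Versioned XMLMixin Validator object] + [Shareable Auditable Ordered Cacheable Versioned XMLMixin Validator object] + [Lockable Shareable]
  take YAMLMixin:  [YAMLMixin Cacheable Versioned XMLMixin Validator object] + [Shareable Auditable Ordered Cacheable Versioned XMLMixin Validator object] + [Shareable]
  take Shareable:  [Cacheable Versioned XMLMixin Validator object] + [Shareable Auditable Ordered Cacheable Versioned XMLMixin Validator object] + [Shareable]
  take Auditable:  [Cacheable Versioned XMLMixin Validator object] + [Auditable Ordered Cacheable Versioned XMLMixin Validator object]
  take Ordered:  [Cacheable Versioned XMLMixin Validator object] + [Ordered Cacheable Versioned XMLMixin Validator object]
  take Cacheable:  [Cacheable Versioned XMLMixin Validator object] + [Cacheable Versioned XMLMixin Validator object]
  take Versioned:  [Versioned XMLMixin Validator object] + [Versioned XMLMixin Validator object]
  take XMLMixin:  [XMLMixin Validator object] + [XMLMixin Validator object]
  take Validator:  [Validator object] + [Validator object]
  take object:  [object] + [object]
MRO: Persistent Lockable YAMLMixin Shareable Auditable Ordered Cacheable Versioned XMLMixin Validator object
Persistent is at position 0; next is Lockable.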